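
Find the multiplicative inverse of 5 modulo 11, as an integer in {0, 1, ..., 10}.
5^(−1) ≡ 9 (mod 11)

Apply the extended Euclidean algorithm to (11, 5), tracking rows (r, s, t) with s·11 + t·5 = r. Each division r_prev = q·r_cur + r_new produces the new row as (previous row) − q·(current row):
  row A: (11, 1, 0)   [1·11 + 0·5 = 11]
  row B: (5, 0, 1)   [0·11 + 1·5 = 5]
  11 = 2·5 + 1   → row C = row A − 2·row B = (1, 1, −2)   [check: 1·11 − 2·5 = 1]
  5 = 5·1 + 0   → remainder 0, stop. gcd = 1 (last nonzero row C).
The gcd is 1, so 5 is invertible mod 11. The last nonzero row gives 1·11 − 2·5 = 1, so t = −2. So 5^(−1) ≡ −2 ≡ 9 (mod 11). Verify: 5 · 9 = 45 ≡ 1 (mod 11). ✓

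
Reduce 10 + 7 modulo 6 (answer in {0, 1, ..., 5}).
Reduce the summands first: 10 ≡ 4, 7 ≡ 1 (mod 6), so 10 + 7 ≡ 4 + 1 (mod 6). 4 + 1 = 5; 5 = 0·6 + 5, so (10 + 7) mod 6 = 5.

Final answer: 5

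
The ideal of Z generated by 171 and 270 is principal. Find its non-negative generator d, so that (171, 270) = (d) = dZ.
In the PID Z, (a, b) is generated by gcd(a, b). Compute gcd(270, 171) with the extended Euclidean algorithm, tracking rows (r, s, t) with s·270 + t·171 = r:
  row A: (270, 1, 0)   [1·270 + 0·171 = 270]
  row B: (171, 0, 1)   [0·270 + 1·171 = 171]
  270 = 1·171 + 99   → row C = row A − 1·row B = (99, 1, −1)   [check: 1·270 − 1·171 = 99]
  171 = 1·99 + 72   → row D = row B − 1·row C = (72, −1, 2)   [check: −1·270 + 2·171 = 72]
  99 = 1·72 + 27   → row E = row C − 1·row D = (27, 2, −3)   [check: 2·270 − 3·171 = 27]
  72 = 2·27 + 18   → row F = row D − 2·row E = (18, −5, 8)   [check: −5·270 + 8·171 = 18]
  27 = 1·18 + 9   → row G = row E − 1·row F = (9, 7, −11)   [check: 7·270 − 11·171 = 9]
  18 = 2·9 + 0   → remainder 0, stop. gcd = 9 (last nonzero row G).
So gcd(171, 270) = 9, with Bézout identity 7·270 − 11·171 = 9. Containment (⊇): the Bézout identity exhibits 9 as an element of (171, 270), giving (9) ⊆ (171, 270). Containment (⊆): since 9 | 171 and 9 | 270 (171 = 9·19, 270 = 9·30), every Z-linear combination of 171 and 270 is divisible by 9, so (171, 270) ⊆ (9). Therefore (171, 270) = (9), d = 9.

Final answer: (171, 270) = (9); d = 9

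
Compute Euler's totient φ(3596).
φ is multiplicative, with φ(p^e) = p^e − p^(e−1). Factorise 3596 = 2^2 · 29 · 31. Then
  φ(3596) = (2^2 − 2^1) · (29 − 1) · (31 − 1) = 2 · 28 · 30 = 1680.

Final answer: φ(3596) = 1680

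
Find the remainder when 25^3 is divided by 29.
23

Use repeated squaring. Binary(3) = 11. Walk through the bits of the exponent 3 left-to-right: at each bit after the leading one, square the running value, then multiply by 25 if the bit is 1 (always reducing mod 29):
  bit 1 = 1 (leading): start with 25.
  bit 2 = 1: square 25^2 = 625 ≡ 16; bit is 1, so multiply 16·25 = 400 ≡ 23 (mod 29).
Final value: 25^3 ≡ 23 (mod 29).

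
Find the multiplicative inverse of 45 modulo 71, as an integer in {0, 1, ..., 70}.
Apply the extended Euclidean algorithm to (71, 45), tracking rows (r, s, t) with s·71 + t·45 = r. Each division r_prev = q·r_cur + r_new produces the new row as (previous row) − q·(current row):
  row A: (71, 1, 0)   [1·71 + 0·45 = 71]
  row B: (45, 0, 1)   [0·71 + 1·45 = 45]
  71 = 1·45 + 26   → row C = row A − 1·row B = (26, 1, −1)   [check: 1·71 − 1·45 = 26]
  45 = 1·26 + 19   → row D = row B − 1·row C = (19, −1, 2)   [check: −1·71 + 2·45 = 19]
  26 = 1·19 + 7   → row E = row C − 1·row D = (7, 2, −3)   [check: 2·71 − 3·45 = 7]
  19 = 2·7 + 5   → row F = row D − 2·row E = (5, −5, 8)   [check: −5·71 + 8·45 = 5]
  7 = 1·5 + 2   → row G = row E − 1·row F = (2, 7, −11)   [check: 7·71 − 11·45 = 2]
  5 = 2·2 + 1   → row H = row F − 2·row G = (1, −19, 30)   [check: −19·71 + 30·45 = 1]
  2 = 2·1 + 0   → remainder 0, stop. gcd = 1 (last nonzero row H).
The gcd is 1, so 45 is invertible mod 71. The last nonzero row gives −19·71 + 30·45 = 1, so t = 30. So 45^(−1) ≡ 30 (mod 71). Verify: 45 · 30 = 1350 ≡ 1 (mod 71). ✓

Final answer: 45^(−1) ≡ 30 (mod 71)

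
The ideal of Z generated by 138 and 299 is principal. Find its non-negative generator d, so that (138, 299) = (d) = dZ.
(138, 299) = (23); d = 23

In the PID Z, (a, b) is generated by gcd(a, b). Compute gcd(299, 138) with the extended Euclidean algorithm, tracking rows (r, s, t) with s·299 + t·138 = r:
  row A: (299, 1, 0)   [1·299 + 0·138 = 299]
  row B: (138, 0, 1)   [0·299 + 1·138 = 138]
  299 = 2·138 + 23   → row C = row A − 2·row B = (23, 1, −2)   [check: 1·299 − 2·138 = 23]
  138 = 6·23 + 0   → remainder 0, stop. gcd = 23 (last nonzero row C).
So gcd(138, 299) = 23, with Bézout identity 1·299 − 2·138 = 23. Containment (⊇): the Bézout identity exhibits 23 as an element of (138, 299), giving (23) ⊆ (138, 299). Containment (⊆): since 23 | 138 and 23 | 299 (138 = 23·6, 299 = 23·13), every Z-linear combination of 138 and 299 is divisible by 23, so (138, 299) ⊆ (23). Therefore (138, 299) = (23), d = 23.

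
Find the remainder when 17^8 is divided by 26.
3

Use repeated squaring. Binary(8) = 1000. Walk through the bits of the exponent 8 left-to-right: at each bit after the leading one, square the running value, then multiply by 17 if the bit is 1 (always reducing mod 26):
  bit 1 = 1 (leading): start with 17.
  bit 2 = 0: square 17^2 = 289 ≡ 3 (mod 26).
  bit 3 = 0: square 3^2 = 9 (mod 26).
  bit 4 = 0: square 9^2 = 81 ≡ 3 (mod 26).
Final value: 17^8 ≡ 3 (mod 26).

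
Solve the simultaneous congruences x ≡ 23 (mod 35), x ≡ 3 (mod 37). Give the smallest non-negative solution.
x ≡ 373 (mod 1295); the representative in [0, 1295) is 373

The moduli 35, 37 are pairwise coprime, so by the CRT there is a unique solution mod 35·37 = 1295.
Solve by successive substitution. Start with x ≡ 23 (mod 35).
  Combine with x ≡ 3 (mod 37): write x = 23 + 35·t and require 23 + 35·t ≡ 3 (mod 37), i.e. 35·t ≡ 3 − 23 ≡ 17 (mod 37). Since 35^(−1) ≡ 18 (mod 37), t ≡ 18·17 ≡ 10 (mod 37). So x ≡ 23 + 35·10 = 373 (mod 1295).
Unique solution in [0, 1295): x = 373.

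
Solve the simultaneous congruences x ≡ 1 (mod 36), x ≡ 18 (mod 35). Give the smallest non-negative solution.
The moduli 36, 35 are pairwise coprime, so by the CRT there is a unique solution mod 36·35 = 1260.
Solve by successive substitution. Start with x ≡ 1 (mod 36).
  Combine with x ≡ 18 (mod 35): write x = 1 + 36·t and require 1 + 36·t ≡ 18 (mod 35), i.e. 36·t ≡ 18 − 1 ≡ 17 (mod 35). Since 36^(−1) ≡ 1 (mod 35) (36 ≡ 1 (mod 35)), t ≡ 1·17 ≡ 17 (mod 35). So x ≡ 1 + 36·17 = 613 (mod 1260).
Unique solution in [0, 1260): x = 613.

Final answer: x ≡ 613 (mod 1260); the representative in [0, 1260) is 613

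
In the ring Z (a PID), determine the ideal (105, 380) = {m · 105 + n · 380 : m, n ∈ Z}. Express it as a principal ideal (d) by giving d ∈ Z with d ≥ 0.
In the PID Z, (a, b) is generated by gcd(a, b). Compute gcd(380, 105) with the extended Euclidean algorithm, tracking rows (r, s, t) with s·380 + t·105 = r:
  row A: (380, 1, 0)   [1·380 + 0·105 = 380]
  row B: (105, 0, 1)   [0·380 + 1·105 = 105]
  380 = 3·105 + 65   → row C = row A − 3·row B = (65, 1, −3)   [check: 1·380 − 3·105 = 65]
  105 = 1·65 + 40   → row D = row B − 1·row C = (40, −1, 4)   [check: −1·380 + 4·105 = 40]
  65 = 1·40 + 25   → row E = row C − 1·row D = (25, 2, −7)   [check: 2·380 − 7·105 = 25]
  40 = 1·25 + 15   → row F = row D − 1·row E = (15, −3, 11)   [check: −3·380 + 11·105 = 15]
  25 = 1·15 + 10   → row G = row E − 1·row F = (10, 5, −18)   [check: 5·380 − 18·105 = 10]
  15 = 1·10 + 5   → row H = row F − 1·row G = (5, −8, 29)   [check: −8·380 + 29·105 = 5]
  10 = 2·5 + 0   → remainder 0, stop. gcd = 5 (last nonzero row H).
So gcd(105, 380) = 5, with Bézout identity −8·380 + 29·105 = 5. Containment (⊇): the Bézout identity exhibits 5 as an element of (105, 380), giving (5) ⊆ (105, 380). Containment (⊆): since 5 | 105 and 5 | 380 (105 = 5·21, 380 = 5·76), every Z-linear combination of 105 and 380 is divisible by 5, so (105, 380) ⊆ (5). Therefore (105, 380) = (5), d = 5.

Final answer: (105, 380) = (5); d = 5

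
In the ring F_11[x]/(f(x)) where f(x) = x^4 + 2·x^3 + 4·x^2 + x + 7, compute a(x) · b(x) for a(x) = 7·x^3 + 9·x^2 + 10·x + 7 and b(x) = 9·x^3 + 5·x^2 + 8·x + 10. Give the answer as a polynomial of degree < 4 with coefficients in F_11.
Multiply as integer polynomials: a · b = 63·x^6 + 116·x^5 + 191·x^4 + 255·x^3 + 205·x^2 + 156·x + 70. Reducing coefficients mod 11: a · b ≡ 8·x^6 + 6·x^5 + 4·x^4 + 2·x^3 + 7·x^2 + 2·x + 4. Now divide by f(x) = x^4 + 2·x^3 + 4·x^2 + x + 7 in F_11[x], eliminating the leading term at each step:
  leading term 8·x^6: subtract (8·x^2)·f(x) = 8·x^6 + 5·x^5 + 10·x^4 + 8·x^3 + x^2, leaving x^5 + 5·x^4 + 5·x^3 + 6·x^2 + 2·x + 4 (coefficients mod 11)
  leading term x^5: subtract (x)·f(x) = x^5 + 2·x^4 + 4·x^3 + x^2 + 7·x, leaving 3·x^4 + x^3 + 5·x^2 + 6·x + 4 (coefficients mod 11)
  leading term 3·x^4: subtract (3)·f(x) = 3·x^4 + 6·x^3 + x^2 + 3·x + 10, leaving 6·x^3 + 4·x^2 + 3·x + 5 (coefficients mod 11)
The degree is now < 4, so this is the remainder. Hence a · b ≡ 6·x^3 + 4·x^2 + 3·x + 5 in F_11[x]/(f).

Final answer: a · b ≡ 6·x^3 + 4·x^2 + 3·x + 5 (mod f(x))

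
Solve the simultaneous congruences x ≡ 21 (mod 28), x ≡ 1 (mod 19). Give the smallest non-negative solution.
x ≡ 77 (mod 532); the representative in [0, 532) is 77

The moduli 28, 19 are pairwise coprime, so by the CRT there is a unique solution mod 28·19 = 532.
Solve by successive substitution. Start with x ≡ 21 (mod 28).
  Combine with x ≡ 1 (mod 19): write x = 21 + 28·t and require 21 + 28·t ≡ 1 (mod 19), i.e. 28·t ≡ 1 − 21 ≡ 18 (mod 19). Since 28^(−1) ≡ 17 (mod 19) (28 ≡ 9 (mod 19)), t ≡ 17·18 ≡ 2 (mod 19). So x ≡ 21 + 28·2 = 77 (mod 532).
Unique solution in [0, 532): x = 77.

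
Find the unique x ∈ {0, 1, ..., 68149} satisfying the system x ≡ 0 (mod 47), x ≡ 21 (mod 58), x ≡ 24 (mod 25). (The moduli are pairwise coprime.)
x ≡ 12549 (mod 68150); the representative in [0, 68150) is 12549

The moduli 47, 58, 25 are pairwise coprime, so by the CRT there is a unique solution mod 47·58·25 = 68150.
Solve by successive substitution. Start with x ≡ 0 (mod 47).
  Combine with x ≡ 21 (mod 58): write x = 47·t and require 47·t ≡ 21 (mod 58). Since 47^(−1) ≡ 21 (mod 58), t ≡ 21·21 ≡ 35 (mod 58). So x ≡ 47·35 = 1645 (mod 2726).
  Combine with x ≡ 24 (mod 25): write x = 1645 + 2726·t and require 1645 + 2726·t ≡ 24 (mod 25), i.e. 2726·t ≡ 24 − 1645 ≡ 4 (mod 25). Since 2726^(−1) ≡ 1 (mod 25) (2726 ≡ 1 (mod 25)), t ≡ 1·4 ≡ 4 (mod 25). So x ≡ 1645 + 2726·4 = 12549 (mod 68150).
Unique solution in [0, 68150): x = 12549.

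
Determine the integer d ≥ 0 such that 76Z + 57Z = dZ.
(76, 57) = (19); d = 19

In the PID Z, (a, b) is generated by gcd(a, b). Compute gcd(76, 57) with the extended Euclidean algorithm, tracking rows (r, s, t) with s·76 + t·57 = r:
  row A: (76, 1, 0)   [1·76 + 0·57 = 76]
  row B: (57, 0, 1)   [0·76 + 1·57 = 57]
  76 = 1·57 + 19   → row C = row A − 1·row B = (19, 1, −1)   [check: 1·76 − 1·57 = 19]
  57 = 3·19 + 0   → remainder 0, stop. gcd = 19 (last nonzero row C).
So gcd(76, 57) = 19, with Bézout identity 1·76 − 1·57 = 19. Containment (⊇): the Bézout identity exhibits 19 as an element of (76, 57), giving (19) ⊆ (76, 57). Containment (⊆): since 19 | 76 and 19 | 57 (76 = 19·4, 57 = 19·3), every Z-linear combination of 76 and 57 is divisible by 19, so (76, 57) ⊆ (19). Therefore (76, 57) = (19), d = 19.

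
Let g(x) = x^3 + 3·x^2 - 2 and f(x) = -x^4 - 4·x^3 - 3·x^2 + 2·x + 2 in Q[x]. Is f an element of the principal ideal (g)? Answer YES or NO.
In Q[x] the ideal (g) consists of all multiples of g, so f ∈ (g) iff g | f, i.e. iff the remainder of f on division by g is 0. Divide f by g (g is monic, so eliminate the leading term of the running remainder at each step):
  leading term -x^4: subtract (-x)·g(x) = -x^4 - 3·x^3 + 2·x, leaving -x^3 - 3·x^2 + 2
  leading term -x^3: subtract (-1)·g(x) = -x^3 - 3·x^2 + 2, leaving 0
The remainder is 0, so f(x) = g(x) · h(x) with h(x) = -x - 1. Hence g | f, i.e. f ∈ (g).

Final answer: YES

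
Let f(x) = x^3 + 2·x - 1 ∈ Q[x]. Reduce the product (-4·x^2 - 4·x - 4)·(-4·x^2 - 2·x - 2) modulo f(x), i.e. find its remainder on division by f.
First multiply in Q[x] without reducing: a · b = 16·x^4 + 24·x^3 + 32·x^2 + 16·x + 8. Now divide by f(x) = x^3 + 2·x - 1, eliminating the leading term at each step:
  leading term 16·x^4: subtract (16·x)·f(x) = 16·x^4 + 32·x^2 - 16·x, leaving 24·x^3 + 32·x + 8
  leading term 24·x^3: subtract (24)·f(x) = 24·x^3 + 48·x - 24, leaving 32 - 16·x
The degree is now < 3, so this is the remainder. Hence a · b ≡ 32 - 16·x in Q[x]/(f).

Final answer: a · b ≡ 32 - 16·x (mod f(x))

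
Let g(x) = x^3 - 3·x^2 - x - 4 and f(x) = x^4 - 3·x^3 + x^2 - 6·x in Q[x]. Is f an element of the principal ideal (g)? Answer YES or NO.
In Q[x] the ideal (g) consists of all multiples of g, so f ∈ (g) iff g | f, i.e. iff the remainder of f on division by g is 0. Divide f by g (g is monic, so eliminate the leading term of the running remainder at each step):
  leading term x^4: subtract (x)·g(x) = x^4 - 3·x^3 - x^2 - 4·x, leaving 2·x^2 - 2·x
The remainder r(x) = 2·x^2 - 2·x ≠ 0 (and deg r < deg g), so g ∤ f, i.e. f ∉ (g).

Final answer: NO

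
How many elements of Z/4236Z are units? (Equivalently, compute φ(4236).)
Z/4236Z has φ(4236) = 1408 units

An element a ∈ Z/4236Z is a unit iff gcd(a, 4236) = 1, so the number of units is φ(4236). φ is multiplicative, with φ(p^e) = p^e − p^(e−1). Factorise 4236 = 2^2 · 3 · 353. Then
  φ(4236) = (2^2 − 2^1) · (3 − 1) · (353 − 1) = 2 · 2 · 352 = 1408.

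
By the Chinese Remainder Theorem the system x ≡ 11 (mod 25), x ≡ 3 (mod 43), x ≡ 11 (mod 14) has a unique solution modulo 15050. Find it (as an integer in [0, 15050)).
x ≡ 4561 (mod 15050); the representative in [0, 15050) is 4561

The moduli 25, 43, 14 are pairwise coprime, so by the CRT there is a unique solution mod 25·43·14 = 15050.
Solve by successive substitution. Start with x ≡ 11 (mod 25).
  Combine with x ≡ 3 (mod 43): write x = 11 + 25·t and require 11 + 25·t ≡ 3 (mod 43), i.e. 25·t ≡ 3 − 11 ≡ 35 (mod 43). Since 25^(−1) ≡ 31 (mod 43), t ≡ 31·35 ≡ 10 (mod 43). So x ≡ 11 + 25·10 = 261 (mod 1075).
  Combine with x ≡ 11 (mod 14): write x = 261 + 1075·t and require 261 + 1075·t ≡ 11 (mod 14), i.e. 1075·t ≡ 11 − 261 ≡ 2 (mod 14). Since 1075^(−1) ≡ 9 (mod 14) (1075 ≡ 11 (mod 14)), t ≡ 9·2 ≡ 4 (mod 14). So x ≡ 261 + 1075·4 = 4561 (mod 15050).
Unique solution in [0, 15050): x = 4561.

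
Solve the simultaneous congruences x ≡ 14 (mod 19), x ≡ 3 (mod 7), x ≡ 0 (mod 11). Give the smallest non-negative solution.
The moduli 19, 7, 11 are pairwise coprime, so by the CRT there is a unique solution mod 19·7·11 = 1463.
Solve by successive substitution. Start with x ≡ 14 (mod 19).
  Combine with x ≡ 3 (mod 7): write x = 14 + 19·t and require 14 + 19·t ≡ 3 (mod 7), i.e. 19·t ≡ 3 − 14 ≡ 3 (mod 7). Since 19^(−1) ≡ 3 (mod 7) (19 ≡ 5 (mod 7)), t ≡ 3·3 ≡ 2 (mod 7). So x ≡ 14 + 19·2 = 52 (mod 133).
  Combine with x ≡ 0 (mod 11): write x = 52 + 133·t and require 52 + 133·t ≡ 0 (mod 11), i.e. 133·t ≡ 0 − 52 ≡ 3 (mod 11). Since 133^(−1) ≡ 1 (mod 11) (133 ≡ 1 (mod 11)), t ≡ 1·3 ≡ 3 (mod 11). So x ≡ 52 + 133·3 = 451 (mod 1463).
Unique solution in [0, 1463): x = 451.

Final answer: x ≡ 451 (mod 1463); the representative in [0, 1463) is 451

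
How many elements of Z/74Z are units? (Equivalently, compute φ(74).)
An element a ∈ Z/74Z is a unit iff gcd(a, 74) = 1, so the number of units is φ(74). φ is multiplicative, with φ(p^e) = p^e − p^(e−1). Factorise 74 = 2 · 37. Then
  φ(74) = (2 − 1) · (37 − 1) = 1 · 36 = 36.

Final answer: Z/74Z has φ(74) = 36 units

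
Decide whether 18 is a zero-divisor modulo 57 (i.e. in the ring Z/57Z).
YES

gcd(18, 57) = 3 > 1, so 18 is not a unit in Z/57Z. In Z/nZ every nonzero non-unit is a zero-divisor: explicitly, take b = 57/gcd = 19 ≠ 0 (mod 57); then 18·19 = 342 = 6·57, i.e. 18·19 ≡ 0 (mod 57). So 18 is a zero-divisor.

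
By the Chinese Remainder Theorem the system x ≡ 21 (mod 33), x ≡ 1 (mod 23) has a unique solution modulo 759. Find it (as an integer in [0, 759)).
The moduli 33, 23 are pairwise coprime, so by the CRT there is a unique solution mod 33·23 = 759.
Solve by successive substitution. Start with x ≡ 21 (mod 33).
  Combine with x ≡ 1 (mod 23): write x = 21 + 33·t and require 21 + 33·t ≡ 1 (mod 23), i.e. 33·t ≡ 1 − 21 ≡ 3 (mod 23). Since 33^(−1) ≡ 7 (mod 23) (33 ≡ 10 (mod 23)), t ≡ 7·3 ≡ 21 (mod 23). So x ≡ 21 + 33·21 = 714 (mod 759).
Unique solution in [0, 759): x = 714.

Final answer: x ≡ 714 (mod 759); the representative in [0, 759) is 714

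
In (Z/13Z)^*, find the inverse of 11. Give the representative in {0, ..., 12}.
11^(−1) ≡ 6 (mod 13)

Apply the extended Euclidean algorithm to (13, 11), tracking rows (r, s, t) with s·13 + t·11 = r. Each division r_prev = q·r_cur + r_new produces the new row as (previous row) − q·(current row):
  row A: (13, 1, 0)   [1·13 + 0·11 = 13]
  row B: (11, 0, 1)   [0·13 + 1·11 = 11]
  13 = 1·11 + 2   → row C = row A − 1·row B = (2, 1, −1)   [check: 1·13 − 1·11 = 2]
  11 = 5·2 + 1   → row D = row B − 5·row C = (1, −5, 6)   [check: −5·13 + 6·11 = 1]
  2 = 2·1 + 0   → remainder 0, stop. gcd = 1 (last nonzero row D).
The gcd is 1, so 11 is invertible mod 13. The last nonzero row gives −5·13 + 6·11 = 1, so t = 6. So 11^(−1) ≡ 6 (mod 13). Verify: 11 · 6 = 66 ≡ 1 (mod 13). ✓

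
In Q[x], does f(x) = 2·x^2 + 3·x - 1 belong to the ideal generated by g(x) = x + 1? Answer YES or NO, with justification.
In Q[x] the ideal (g) consists of all multiples of g, so f ∈ (g) iff g | f, i.e. iff the remainder of f on division by g is 0. Divide f by g (g is monic, so eliminate the leading term of the running remainder at each step):
  leading term 2·x^2: subtract (2·x)·g(x) = 2·x^2 + 2·x, leaving x - 1
  leading term x: subtract (1)·g(x) = x + 1, leaving -2
The remainder r(x) = -2 ≠ 0 (and deg r < deg g), so g ∤ f, i.e. f ∉ (g).

Final answer: NO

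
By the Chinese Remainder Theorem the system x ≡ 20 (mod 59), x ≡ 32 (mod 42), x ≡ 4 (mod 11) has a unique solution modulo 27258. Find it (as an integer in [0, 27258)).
The moduli 59, 42, 11 are pairwise coprime, so by the CRT there is a unique solution mod 59·42·11 = 27258.
Solve by successive substitution. Start with x ≡ 20 (mod 59).
  Combine with x ≡ 32 (mod 42): write x = 20 + 59·t and require 20 + 59·t ≡ 32 (mod 42), i.e. 59·t ≡ 32 − 20 ≡ 12 (mod 42). Since 59^(−1) ≡ 5 (mod 42) (59 ≡ 17 (mod 42)), t ≡ 5·12 ≡ 18 (mod 42). So x ≡ 20 + 59·18 = 1082 (mod 2478).
  Combine with x ≡ 4 (mod 11): write x = 1082 + 2478·t and require 1082 + 2478·t ≡ 4 (mod 11), i.e. 2478·t ≡ 4 − 1082 ≡ 0 (mod 11). Since 2478^(−1) ≡ 4 (mod 11) (2478 ≡ 3 (mod 11)), t ≡ 4·0 ≡ 0 (mod 11). So x ≡ 1082 + 2478·0 = 1082 (mod 27258).
Unique solution in [0, 27258): x = 1082.

Final answer: x ≡ 1082 (mod 27258); the representative in [0, 27258) is 1082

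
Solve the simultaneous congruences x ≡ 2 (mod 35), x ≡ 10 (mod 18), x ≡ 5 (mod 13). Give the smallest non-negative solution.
x ≡ 3502 (mod 8190); the representative in [0, 8190) is 3502

The moduli 35, 18, 13 are pairwise coprime, so by the CRT there is a unique solution mod 35·18·13 = 8190.
Solve by successive substitution. Start with x ≡ 2 (mod 35).
  Combine with x ≡ 10 (mod 18): write x = 2 + 35·t and require 2 + 35·t ≡ 10 (mod 18), i.e. 35·t ≡ 10 − 2 ≡ 8 (mod 18). Since 35^(−1) ≡ 17 (mod 18) (35 ≡ 17 (mod 18)), t ≡ 17·8 ≡ 10 (mod 18). So x ≡ 2 + 35·10 = 352 (mod 630).
  Combine with x ≡ 5 (mod 13): write x = 352 + 630·t and require 352 + 630·t ≡ 5 (mod 13), i.e. 630·t ≡ 5 − 352 ≡ 4 (mod 13). Since 630^(−1) ≡ 11 (mod 13) (630 ≡ 6 (mod 13)), t ≡ 11·4 ≡ 5 (mod 13). So x ≡ 352 + 630·5 = 3502 (mod 8190).
Unique solution in [0, 8190): x = 3502.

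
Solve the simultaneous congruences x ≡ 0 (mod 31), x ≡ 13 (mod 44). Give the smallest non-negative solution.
x ≡ 1333 (mod 1364); the representative in [0, 1364) is 1333

The moduli 31, 44 are pairwise coprime, so by the CRT there is a unique solution mod 31·44 = 1364.
Solve by successive substitution. Start with x ≡ 0 (mod 31).
  Combine with x ≡ 13 (mod 44): write x = 31·t and require 31·t ≡ 13 (mod 44). Since 31^(−1) ≡ 27 (mod 44), t ≡ 27·13 ≡ 43 (mod 44). So x ≡ 31·43 = 1333 (mod 1364).
Unique solution in [0, 1364): x = 1333.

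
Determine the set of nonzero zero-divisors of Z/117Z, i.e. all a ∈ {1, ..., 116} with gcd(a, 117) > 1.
nonzero zero-divisors of Z/117Z = {3, 6, 9, 12, 13, 15, 18, 21, 24, 26, 27, 30, 33, 36, 39, 42, 45, 48, 51, 52, 54, 57, 60, 63, 65, 66, 69, 72, 75, 78, 81, 84, 87, 90, 91, 93, 96, 99, 102, 104, 105, 108, 111, 114}

An element a ∈ Z/117Z (with a ≠ 0) is a zero-divisor iff gcd(a, 117) > 1 (because a is a unit precisely when gcd(a, n) = 1, and in Z/nZ every nonzero, non-unit element is a zero-divisor). Scan a = 1, ..., 116 and keep those with gcd(a, 117) > 1:
  gcd(3, 117) = 3, gcd(6, 117) = 3, gcd(9, 117) = 9, gcd(12, 117) = 3, gcd(13, 117) = 13, gcd(15, 117) = 3, gcd(18, 117) = 9, gcd(21, 117) = 3, gcd(24, 117) = 3, gcd(26, 117) = 13, gcd(27, 117) = 9, gcd(30, 117) = 3, gcd(33, 117) = 3, gcd(36, 117) = 9, gcd(39, 117) = 39, gcd(42, 117) = 3, gcd(45, 117) = 9, gcd(48, 117) = 3, gcd(51, 117) = 3, gcd(52, 117) = 13, gcd(54, 117) = 9, gcd(57, 117) = 3, gcd(60, 117) = 3, gcd(63, 117) = 9, gcd(65, 117) = 13, gcd(66, 117) = 3, gcd(69, 117) = 3, gcd(72, 117) = 9, gcd(75, 117) = 3, gcd(78, 117) = 39, gcd(81, 117) = 9, gcd(84, 117) = 3, gcd(87, 117) = 3, gcd(90, 117) = 9, gcd(91, 117) = 13, gcd(93, 117) = 3, gcd(96, 117) = 3, gcd(99, 117) = 9, gcd(102, 117) = 3, gcd(104, 117) = 13, gcd(105, 117) = 3, gcd(108, 117) = 9, gcd(111, 117) = 3, gcd(114, 117) = 3.
All other a ∈ {1, ..., 116} have gcd(a, 117) = 1 and are units. So the nonzero zero-divisors are exactly the 44 values of a appearing in this scan.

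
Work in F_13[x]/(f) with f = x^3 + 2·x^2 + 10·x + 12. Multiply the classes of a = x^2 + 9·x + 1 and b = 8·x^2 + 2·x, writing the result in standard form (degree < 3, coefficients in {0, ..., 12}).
Multiply as integer polynomials: a · b = 8·x^4 + 74·x^3 + 26·x^2 + 2·x. Reducing coefficients mod 13: a · b ≡ 8·x^4 + 9·x^3 + 2·x. Now divide by f(x) = x^3 + 2·x^2 + 10·x + 12 in F_13[x], eliminating the leading term at each step:
  leading term 8·x^4: subtract (8·x)·f(x) = 8·x^4 + 3·x^3 + 2·x^2 + 5·x, leaving 6·x^3 + 11·x^2 + 10·x (coefficients mod 13)
  leading term 6·x^3: subtract (6)·f(x) = 6·x^3 + 12·x^2 + 8·x + 7, leaving 12·x^2 + 2·x + 6 (coefficients mod 13)
The degree is now < 3, so this is the remainder. Hence a · b ≡ 12·x^2 + 2·x + 6 in F_13[x]/(f).

Final answer: a · b ≡ 12·x^2 + 2·x + 6 (mod f(x))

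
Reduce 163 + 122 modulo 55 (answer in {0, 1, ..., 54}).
Reduce the summands first: 163 ≡ 53, 122 ≡ 12 (mod 55), so 163 + 122 ≡ 53 + 12 (mod 55). 53 + 12 = 65; 65 = 1·55 + 10, so (163 + 122) mod 55 = 10.

Final answer: 10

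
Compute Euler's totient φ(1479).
φ is multiplicative, with φ(p^e) = p^e − p^(e−1). Factorise 1479 = 3 · 17 · 29. Then
  φ(1479) = (3 − 1) · (17 − 1) · (29 − 1) = 2 · 16 · 28 = 896.

Final answer: φ(1479) = 896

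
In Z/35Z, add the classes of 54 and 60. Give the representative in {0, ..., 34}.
9

Reduce the summands first: 54 ≡ 19, 60 ≡ 25 (mod 35), so 54 + 60 ≡ 19 + 25 (mod 35). 19 + 25 = 44; 44 = 1·35 + 9, so (54 + 60) mod 35 = 9.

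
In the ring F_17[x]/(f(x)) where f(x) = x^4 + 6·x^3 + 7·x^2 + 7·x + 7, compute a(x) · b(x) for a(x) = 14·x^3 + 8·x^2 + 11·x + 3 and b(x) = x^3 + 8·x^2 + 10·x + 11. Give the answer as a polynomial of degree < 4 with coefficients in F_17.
a · b ≡ 8·x^3 + 4·x^2 + 14·x + 12 (mod f(x))

Multiply as integer polynomials: a · b = 14·x^6 + 120·x^5 + 215·x^4 + 325·x^3 + 222·x^2 + 151·x + 33. Reducing coefficients mod 17: a · b ≡ 14·x^6 + x^5 + 11·x^4 + 2·x^3 + x^2 + 15·x + 16. Now divide by f(x) = x^4 + 6·x^3 + 7·x^2 + 7·x + 7 in F_17[x], eliminating the leading term at each step:
  leading term 14·x^6: subtract (14·x^2)·f(x) = 14·x^6 + 16·x^5 + 13·x^4 + 13·x^3 + 13·x^2, leaving 2·x^5 + 15·x^4 + 6·x^3 + 5·x^2 + 15·x + 16 (coefficients mod 17)
  leading term 2·x^5: subtract (2·x)·f(x) = 2·x^5 + 12·x^4 + 14·x^3 + 14·x^2 + 14·x, leaving 3·x^4 + 9·x^3 + 8·x^2 + x + 16 (coefficients mod 17)
  leading term 3·x^4: subtract (3)·f(x) = 3·x^4 + x^3 + 4·x^2 + 4·x + 4, leaving 8·x^3 + 4·x^2 + 14·x + 12 (coefficients mod 17)
The degree is now < 4, so this is the remainder. Hence a · b ≡ 8·x^3 + 4·x^2 + 14·x + 12 in F_17[x]/(f).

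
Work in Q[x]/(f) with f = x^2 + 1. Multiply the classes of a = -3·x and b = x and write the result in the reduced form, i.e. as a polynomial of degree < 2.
a · b ≡ 3 (mod f(x))

First multiply in Q[x] without reducing: a · b = -3·x^2. Now divide by f(x) = x^2 + 1, eliminating the leading term at each step:
  leading term -3·x^2: subtract (-3)·f(x) = -3·x^2 - 3, leaving 3
The degree is now < 2, so this is the remainder. Hence a · b ≡ 3 in Q[x]/(f).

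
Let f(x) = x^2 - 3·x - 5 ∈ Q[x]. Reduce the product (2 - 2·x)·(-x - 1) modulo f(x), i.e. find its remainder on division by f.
First multiply in Q[x] without reducing: a · b = 2·x^2 - 2. Now divide by f(x) = x^2 - 3·x - 5, eliminating the leading term at each step:
  leading term 2·x^2: subtract (2)·f(x) = 2·x^2 - 6·x - 10, leaving 6·x + 8
The degree is now < 2, so this is the remainder. Hence a · b ≡ 6·x + 8 in Q[x]/(f).

Final answer: a · b ≡ 6·x + 8 (mod f(x))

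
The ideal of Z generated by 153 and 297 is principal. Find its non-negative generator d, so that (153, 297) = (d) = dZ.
In the PID Z, (a, b) is generated by gcd(a, b). Compute gcd(297, 153) with the extended Euclidean algorithm, tracking rows (r, s, t) with s·297 + t·153 = r:
  row A: (297, 1, 0)   [1·297 + 0·153 = 297]
  row B: (153, 0, 1)   [0·297 + 1·153 = 153]
  297 = 1·153 + 144   → row C = row A − 1·row B = (144, 1, −1)   [check: 1·297 − 1·153 = 144]
  153 = 1·144 + 9   → row D = row B − 1·row C = (9, −1, 2)   [check: −1·297 + 2·153 = 9]
  144 = 16·9 + 0   → remainder 0, stop. gcd = 9 (last nonzero row D).
So gcd(153, 297) = 9, with Bézout identity −1·297 + 2·153 = 9. Containment (⊇): the Bézout identity exhibits 9 as an element of (153, 297), giving (9) ⊆ (153, 297). Containment (⊆): since 9 | 153 and 9 | 297 (153 = 9·17, 297 = 9·33), every Z-linear combination of 153 and 297 is divisible by 9, so (153, 297) ⊆ (9). Therefore (153, 297) = (9), d = 9.

Final answer: (153, 297) = (9); d = 9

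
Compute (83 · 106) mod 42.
Reduce the factors first: 83 ≡ 41, 106 ≡ 22 (mod 42), so 83 · 106 ≡ 41 · 22 (mod 42). 41 · 22 = 902. Dividing by 42: 902 = 21·42 + 20. So (83 · 106) mod 42 = 20.

Final answer: 20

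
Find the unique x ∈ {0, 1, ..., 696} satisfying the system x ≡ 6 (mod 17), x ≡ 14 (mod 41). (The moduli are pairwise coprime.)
x ≡ 465 (mod 697); the representative in [0, 697) is 465

The moduli 17, 41 are pairwise coprime, so by the CRT there is a unique solution mod 17·41 = 697.
Solve by successive substitution. Start with x ≡ 6 (mod 17).
  Combine with x ≡ 14 (mod 41): write x = 6 + 17·t and require 6 + 17·t ≡ 14 (mod 41), i.e. 17·t ≡ 14 − 6 ≡ 8 (mod 41). Since 17^(−1) ≡ 29 (mod 41), t ≡ 29·8 ≡ 27 (mod 41). So x ≡ 6 + 17·27 = 465 (mod 697).
Unique solution in [0, 697): x = 465.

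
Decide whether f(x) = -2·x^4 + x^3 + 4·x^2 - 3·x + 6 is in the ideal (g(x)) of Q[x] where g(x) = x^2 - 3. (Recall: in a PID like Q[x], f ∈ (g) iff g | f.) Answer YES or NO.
YES

In Q[x] the ideal (g) consists of all multiples of g, so f ∈ (g) iff g | f, i.e. iff the remainder of f on division by g is 0. Divide f by g (g is monic, so eliminate the leading term of the running remainder at each step):
  leading term -2·x^4: subtract (-2·x^2)·g(x) = -2·x^4 + 6·x^2, leaving x^3 - 2·x^2 - 3·x + 6
  leading term x^3: subtract (x)·g(x) = x^3 - 3·x, leaving 6 - 2·x^2
  leading term -2·x^2: subtract (-2)·g(x) = 6 - 2·x^2, leaving 0
The remainder is 0, so f(x) = g(x) · h(x) with h(x) = -2·x^2 + x - 2. Hence g | f, i.e. f ∈ (g).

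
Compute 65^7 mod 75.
Use repeated squaring. Binary(7) = 111. Walk through the bits of the exponent 7 left-to-right: at each bit after the leading one, square the running value, then multiply by 65 if the bit is 1 (always reducing mod 75):
  bit 1 = 1 (leading): start with 65.
  bit 2 = 1: square 65^2 = 4225 ≡ 25; bit is 1, so multiply 25·65 = 1625 ≡ 50 (mod 75).
  bit 3 = 1: square 50^2 = 2500 ≡ 25; bit is 1, so multiply 25·65 = 1625 ≡ 50 (mod 75).
Final value: 65^7 ≡ 50 (mod 75).

Final answer: 50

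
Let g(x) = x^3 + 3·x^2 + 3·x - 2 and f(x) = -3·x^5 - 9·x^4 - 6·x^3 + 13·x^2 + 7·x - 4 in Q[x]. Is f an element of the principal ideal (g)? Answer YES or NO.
In Q[x] the ideal (g) consists of all multiples of g, so f ∈ (g) iff g | f, i.e. iff the remainder of f on division by g is 0. Divide f by g (g is monic, so eliminate the leading term of the running remainder at each step):
  leading term -3·x^5: subtract (-3·x^2)·g(x) = -3·x^5 - 9·x^4 - 9·x^3 + 6·x^2, leaving 3·x^3 + 7·x^2 + 7·x - 4
  leading term 3·x^3: subtract (3)·g(x) = 3·x^3 + 9·x^2 + 9·x - 6, leaving -2·x^2 - 2·x + 2
The remainder r(x) = -2·x^2 - 2·x + 2 ≠ 0 (and deg r < deg g), so g ∤ f, i.e. f ∉ (g).

Final answer: NO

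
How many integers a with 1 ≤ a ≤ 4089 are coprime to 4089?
The number of a ∈ {1, ..., 4089} with gcd(a, 4089) = 1 is by definition Euler's totient φ(4089). φ is multiplicative, with φ(p^e) = p^e − p^(e−1). Factorise 4089 = 3 · 29 · 47. Then
  φ(4089) = (3 − 1) · (29 − 1) · (47 − 1) = 2 · 28 · 46 = 2576.
So there are 2576 such integers.

Final answer: 2576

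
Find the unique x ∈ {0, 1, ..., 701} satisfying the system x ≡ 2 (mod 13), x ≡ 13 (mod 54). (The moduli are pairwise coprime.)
x ≡ 67 (mod 702); the representative in [0, 702) is 67

The moduli 13, 54 are pairwise coprime, so by the CRT there is a unique solution mod 13·54 = 702.
Solve by successive substitution. Start with x ≡ 2 (mod 13).
  Combine with x ≡ 13 (mod 54): write x = 2 + 13·t and require 2 + 13·t ≡ 13 (mod 54), i.e. 13·t ≡ 13 − 2 ≡ 11 (mod 54). Since 13^(−1) ≡ 25 (mod 54), t ≡ 25·11 ≡ 5 (mod 54). So x ≡ 2 + 13·5 = 67 (mod 702).
Unique solution in [0, 702): x = 67.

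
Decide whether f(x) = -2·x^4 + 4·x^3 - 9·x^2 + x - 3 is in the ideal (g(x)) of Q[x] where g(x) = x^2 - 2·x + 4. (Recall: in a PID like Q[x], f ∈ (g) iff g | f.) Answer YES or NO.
NO

In Q[x] the ideal (g) consists of all multiples of g, so f ∈ (g) iff g | f, i.e. iff the remainder of f on division by g is 0. Divide f by g (g is monic, so eliminate the leading term of the running remainder at each step):
  leading term -2·x^4: subtract (-2·x^2)·g(x) = -2·x^4 + 4·x^3 - 8·x^2, leaving -x^2 + x - 3
  leading term -x^2: subtract (-1)·g(x) = -x^2 + 2·x - 4, leaving 1 - x
The remainder r(x) = 1 - x ≠ 0 (and deg r < deg g), so g ∤ f, i.e. f ∉ (g).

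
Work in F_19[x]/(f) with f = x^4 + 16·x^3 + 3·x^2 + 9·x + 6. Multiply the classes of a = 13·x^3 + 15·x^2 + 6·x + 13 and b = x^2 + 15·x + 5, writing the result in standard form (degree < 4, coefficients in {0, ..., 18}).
a · b ≡ 16·x^3 + 17·x^2 + 15·x + 15 (mod f(x))

Multiply as integer polynomials: a · b = 13·x^5 + 210·x^4 + 296·x^3 + 178·x^2 + 225·x + 65. Reducing coefficients mod 19: a · b ≡ 13·x^5 + x^4 + 11·x^3 + 7·x^2 + 16·x + 8. Now divide by f(x) = x^4 + 16·x^3 + 3·x^2 + 9·x + 6 in F_19[x], eliminating the leading term at each step:
  leading term 13·x^5: subtract (13·x)·f(x) = 13·x^5 + 18·x^4 + x^3 + 3·x^2 + 2·x, leaving 2·x^4 + 10·x^3 + 4·x^2 + 14·x + 8 (coefficients mod 19)
  leading term 2·x^4: subtract (2)·f(x) = 2·x^4 + 13·x^3 + 6·x^2 + 18·x + 12, leaving 16·x^3 + 17·x^2 + 15·x + 15 (coefficients mod 19)
The degree is now < 4, so this is the remainder. Hence a · b ≡ 16·x^3 + 17·x^2 + 15·x + 15 in F_19[x]/(f).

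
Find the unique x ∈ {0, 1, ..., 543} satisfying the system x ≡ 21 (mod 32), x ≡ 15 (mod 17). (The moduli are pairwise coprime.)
x ≡ 117 (mod 544); the representative in [0, 544) is 117

The moduli 32, 17 are pairwise coprime, so by the CRT there is a unique solution mod 32·17 = 544.
Solve by successive substitution. Start with x ≡ 21 (mod 32).
  Combine with x ≡ 15 (mod 17): write x = 21 + 32·t and require 21 + 32·t ≡ 15 (mod 17), i.e. 32·t ≡ 15 − 21 ≡ 11 (mod 17). Since 32^(−1) ≡ 8 (mod 17) (32 ≡ 15 (mod 17)), t ≡ 8·11 ≡ 3 (mod 17). So x ≡ 21 + 32·3 = 117 (mod 544).
Unique solution in [0, 544): x = 117.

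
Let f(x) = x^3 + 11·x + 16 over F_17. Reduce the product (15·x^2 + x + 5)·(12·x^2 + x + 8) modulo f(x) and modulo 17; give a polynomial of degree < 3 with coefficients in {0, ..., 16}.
Multiply as integer polynomials: a · b = 180·x^4 + 27·x^3 + 181·x^2 + 13·x + 40. Reducing coefficients mod 17: a · b ≡ 10·x^4 + 10·x^3 + 11·x^2 + 13·x + 6. Now divide by f(x) = x^3 + 11·x + 16 in F_17[x], eliminating the leading term at each step:
  leading term 10·x^4: subtract (10·x)·f(x) = 10·x^4 + 8·x^2 + 7·x, leaving 10·x^3 + 3·x^2 + 6·x + 6 (coefficients mod 17)
  leading term 10·x^3: subtract (10)·f(x) = 10·x^3 + 8·x + 7, leaving 3·x^2 + 15·x + 16 (coefficients mod 17)
The degree is now < 3, so this is the remainder. Hence a · b ≡ 3·x^2 + 15·x + 16 in F_17[x]/(f).

Final answer: a · b ≡ 3·x^2 + 15·x + 16 (mod f(x))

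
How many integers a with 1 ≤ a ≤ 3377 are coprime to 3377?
The number of a ∈ {1, ..., 3377} with gcd(a, 3377) = 1 is by definition Euler's totient φ(3377). φ is multiplicative, with φ(p^e) = p^e − p^(e−1). Factorise 3377 = 11 · 307. Then
  φ(3377) = (11 − 1) · (307 − 1) = 10 · 306 = 3060.
So there are 3060 such integers.

Final answer: 3060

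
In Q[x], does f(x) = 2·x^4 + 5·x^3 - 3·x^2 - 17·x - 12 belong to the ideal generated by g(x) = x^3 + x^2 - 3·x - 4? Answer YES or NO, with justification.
YES

In Q[x] the ideal (g) consists of all multiples of g, so f ∈ (g) iff g | f, i.e. iff the remainder of f on division by g is 0. Divide f by g (g is monic, so eliminate the leading term of the running remainder at each step):
  leading term 2·x^4: subtract (2·x)·g(x) = 2·x^4 + 2·x^3 - 6·x^2 - 8·x, leaving 3·x^3 + 3·x^2 - 9·x - 12
  leading term 3·x^3: subtract (3)·g(x) = 3·x^3 + 3·x^2 - 9·x - 12, leaving 0
The remainder is 0, so f(x) = g(x) · h(x) with h(x) = 2·x + 3. Hence g | f, i.e. f ∈ (g).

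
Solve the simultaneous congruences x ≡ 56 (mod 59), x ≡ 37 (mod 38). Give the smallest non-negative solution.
The moduli 59, 38 are pairwise coprime, so by the CRT there is a unique solution mod 59·38 = 2242.
Solve by successive substitution. Start with x ≡ 56 (mod 59).
  Combine with x ≡ 37 (mod 38): write x = 56 + 59·t and require 56 + 59·t ≡ 37 (mod 38), i.e. 59·t ≡ 37 − 56 ≡ 19 (mod 38). Since 59^(−1) ≡ 29 (mod 38) (59 ≡ 21 (mod 38)), t ≡ 29·19 ≡ 19 (mod 38). So x ≡ 56 + 59·19 = 1177 (mod 2242).
Unique solution in [0, 2242): x = 1177.

Final answer: x ≡ 1177 (mod 2242); the representative in [0, 2242) is 1177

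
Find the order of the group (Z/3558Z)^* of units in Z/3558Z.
(Z/3558Z)^* consists of the classes a with gcd(a, 3558) = 1, so its order is φ(3558). φ is multiplicative, with φ(p^e) = p^e − p^(e−1). Factorise 3558 = 2 · 3 · 593. Then
  φ(3558) = (2 − 1) · (3 − 1) · (593 − 1) = 1 · 2 · 592 = 1184.
Thus |(Z/3558Z)^*| = 1184.

Final answer: |(Z/3558Z)^*| = 1184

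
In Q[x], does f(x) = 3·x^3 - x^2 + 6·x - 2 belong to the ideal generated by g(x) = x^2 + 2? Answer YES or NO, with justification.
In Q[x] the ideal (g) consists of all multiples of g, so f ∈ (g) iff g | f, i.e. iff the remainder of f on division by g is 0. Divide f by g (g is monic, so eliminate the leading term of the running remainder at each step):
  leading term 3·x^3: subtract (3·x)·g(x) = 3·x^3 + 6·x, leaving -x^2 - 2
  leading term -x^2: subtract (-1)·g(x) = -x^2 - 2, leaving 0
The remainder is 0, so f(x) = g(x) · h(x) with h(x) = 3·x - 1. Hence g | f, i.e. f ∈ (g).

Final answer: YES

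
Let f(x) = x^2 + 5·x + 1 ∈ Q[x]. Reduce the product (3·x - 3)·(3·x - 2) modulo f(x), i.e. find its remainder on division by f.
First multiply in Q[x] without reducing: a · b = 9·x^2 - 15·x + 6. Now divide by f(x) = x^2 + 5·x + 1, eliminating the leading term at each step:
  leading term 9·x^2: subtract (9)·f(x) = 9·x^2 + 45·x + 9, leaving -60·x - 3
The degree is now < 2, so this is the remainder. Hence a · b ≡ -60·x - 3 in Q[x]/(f).

Final answer: a · b ≡ -60·x - 3 (mod f(x))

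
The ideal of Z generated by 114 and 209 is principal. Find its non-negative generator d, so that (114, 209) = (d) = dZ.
In the PID Z, (a, b) is generated by gcd(a, b). Compute gcd(209, 114) with the extended Euclidean algorithm, tracking rows (r, s, t) with s·209 + t·114 = r:
  row A: (209, 1, 0)   [1·209 + 0·114 = 209]
  row B: (114, 0, 1)   [0·209 + 1·114 = 114]
  209 = 1·114 + 95   → row C = row A − 1·row B = (95, 1, −1)   [check: 1·209 − 1·114 = 95]
  114 = 1·95 + 19   → row D = row B − 1·row C = (19, −1, 2)   [check: −1·209 + 2·114 = 19]
  95 = 5·19 + 0   → remainder 0, stop. gcd = 19 (last nonzero row D).
So gcd(114, 209) = 19, with Bézout identity −1·209 + 2·114 = 19. Containment (⊇): the Bézout identity exhibits 19 as an element of (114, 209), giving (19) ⊆ (114, 209). Containment (⊆): since 19 | 114 and 19 | 209 (114 = 19·6, 209 = 19·11), every Z-linear combination of 114 and 209 is divisible by 19, so (114, 209) ⊆ (19). Therefore (114, 209) = (19), d = 19.

Final answer: (114, 209) = (19); d = 19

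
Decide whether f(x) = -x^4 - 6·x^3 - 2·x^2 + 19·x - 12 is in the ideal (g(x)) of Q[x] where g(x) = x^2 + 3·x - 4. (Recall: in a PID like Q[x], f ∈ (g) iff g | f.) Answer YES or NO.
In Q[x] the ideal (g) consists of all multiples of g, so f ∈ (g) iff g | f, i.e. iff the remainder of f on division by g is 0. Divide f by g (g is monic, so eliminate the leading term of the running remainder at each step):
  leading term -x^4: subtract (-x^2)·g(x) = -x^4 - 3·x^3 + 4·x^2, leaving -3·x^3 - 6·x^2 + 19·x - 12
  leading term -3·x^3: subtract (-3·x)·g(x) = -3·x^3 - 9·x^2 + 12·x, leaving 3·x^2 + 7·x - 12
  leading term 3·x^2: subtract (3)·g(x) = 3·x^2 + 9·x - 12, leaving -2·x
The remainder r(x) = -2·x ≠ 0 (and deg r < deg g), so g ∤ f, i.e. f ∉ (g).

Final answer: NO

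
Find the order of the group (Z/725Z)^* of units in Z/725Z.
(Z/725Z)^* consists of the classes a with gcd(a, 725) = 1, so its order is φ(725). φ is multiplicative, with φ(p^e) = p^e − p^(e−1). Factorise 725 = 5^2 · 29. Then
  φ(725) = (5^2 − 5^1) · (29 − 1) = 20 · 28 = 560.
Thus |(Z/725Z)^*| = 560.

Final answer: |(Z/725Z)^*| = 560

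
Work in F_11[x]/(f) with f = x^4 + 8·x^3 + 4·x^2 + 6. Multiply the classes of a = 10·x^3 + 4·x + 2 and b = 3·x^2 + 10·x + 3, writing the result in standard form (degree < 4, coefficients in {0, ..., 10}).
a · b ≡ 8·x^3 + x^2 + 6·x + 10 (mod f(x))

Multiply as integer polynomials: a · b = 30·x^5 + 100·x^4 + 42·x^3 + 46·x^2 + 32·x + 6. Reducing coefficients mod 11: a · b ≡ 8·x^5 + x^4 + 9·x^3 + 2·x^2 + 10·x + 6. Now divide by f(x) = x^4 + 8·x^3 + 4·x^2 + 6 in F_11[x], eliminating the leading term at each step:
  leading term 8·x^5: subtract (8·x)·f(x) = 8·x^5 + 9·x^4 + 10·x^3 + 4·x, leaving 3·x^4 + 10·x^3 + 2·x^2 + 6·x + 6 (coefficients mod 11)
  leading term 3·x^4: subtract (3)·f(x) = 3·x^4 + 2·x^3 + x^2 + 7, leaving 8·x^3 + x^2 + 6·x + 10 (coefficients mod 11)
The degree is now < 4, so this is the remainder. Hence a · b ≡ 8·x^3 + x^2 + 6·x + 10 in F_11[x]/(f).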